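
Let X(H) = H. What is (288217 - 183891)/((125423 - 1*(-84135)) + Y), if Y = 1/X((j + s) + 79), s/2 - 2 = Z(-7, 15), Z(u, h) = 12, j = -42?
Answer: 6781190/13621271 ≈ 0.49784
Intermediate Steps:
s = 28 (s = 4 + 2*12 = 4 + 24 = 28)
Y = 1/65 (Y = 1/((-42 + 28) + 79) = 1/(-14 + 79) = 1/65 ≈ 0.015385)
(288217 - 183891)/((125423 - 1*(-84135)) + Y) = (288217 - 183891)/((125423 - 1*(-84135)) + 1/65) = 104326/((125423 + 84135) + 1/65) = 104326/(209558 + 1/65) = 104326/(13621271/65) = 104326*(65/13621271) = 6781190/13621271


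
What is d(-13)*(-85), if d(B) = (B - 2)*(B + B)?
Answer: -33150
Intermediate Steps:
d(B) = 2*B*(-2 + B) (d(B) = (-2 + B)*(2*B) = 2*B*(-2 + B))
d(-13)*(-85) = (2*(-13)*(-2 - 13))*(-85) = (2*(-13)*(-15))*(-85) = 390*(-85) = -33150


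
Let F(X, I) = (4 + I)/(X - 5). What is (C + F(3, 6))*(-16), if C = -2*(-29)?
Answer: -848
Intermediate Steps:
C = 58
F(X, I) = (4 + I)/(-5 + X)
(C + F(3, 6))*(-16) = (58 + (4 + 6)/(-5 + 3))*(-16) = (58 + 10/(-2))*(-16) = (58 - ½*10)*(-16) = (58 - 5)*(-16) = 53*(-16) = -848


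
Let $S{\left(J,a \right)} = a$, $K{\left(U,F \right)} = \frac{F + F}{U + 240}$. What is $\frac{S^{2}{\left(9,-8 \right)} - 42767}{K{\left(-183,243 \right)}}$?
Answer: $- \frac{811357}{162} \approx -5008.4$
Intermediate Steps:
$K{\left(U,F \right)} = \frac{2 F}{240 + U}$
$\frac{S^{2}{\left(9,-8 \right)} - 42767}{K{\left(-183,243 \right)}} = \frac{\left(-8\right)^{2} - 42767}{2 \cdot 243 \frac{1}{240 - 183}} = \frac{64 - 42767}{2 \cdot 243 \cdot \frac{1}{57}} = - \frac{42703}{2 \cdot 243 \cdot \frac{1}{57}} = - \frac{42703}{\frac{162}{19}} = \left(-42703\right) \frac{19}{162} = - \frac{811357}{162}$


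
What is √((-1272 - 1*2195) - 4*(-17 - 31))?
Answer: 5*I*√131 ≈ 57.228*I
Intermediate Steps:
√((-1272 - 1*2195) - 4*(-17 - 31)) = √((-1272 - 2195) - 4*(-48)) = √(-3467 + 192) = √(-3275) = 5*I*√131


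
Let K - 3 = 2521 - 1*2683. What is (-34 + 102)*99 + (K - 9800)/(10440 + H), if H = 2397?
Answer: 86408725/12837 ≈ 6731.2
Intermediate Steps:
K = -159 (K = 3 + (2521 - 1*2683) = 3 + (2521 - 2683) = 3 - 162 = -159)
(-34 + 102)*99 + (K - 9800)/(10440 + H) = (-34 + 102)*99 + (-159 - 9800)/(10440 + 2397) = 68*99 - 9959/12837 = 6732 - 9959*1/12837 = 6732 - 9959/12837 = 86408725/12837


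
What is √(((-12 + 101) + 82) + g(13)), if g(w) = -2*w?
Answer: √145 ≈ 12.042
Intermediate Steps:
√(((-12 + 101) + 82) + g(13)) = √(((-12 + 101) + 82) - 2*13) = √((89 + 82) - 26) = √(171 - 26) = √145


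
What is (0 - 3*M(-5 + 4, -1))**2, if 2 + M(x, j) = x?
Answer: 81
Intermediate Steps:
M(x, j) = -2 + x
(0 - 3*M(-5 + 4, -1))**2 = (0 - 3*(-2 + (-5 + 4)))**2 = (0 - 3*(-2 - 1))**2 = (0 - 3*(-3))**2 = (0 + 9)**2 = 9**2 = 81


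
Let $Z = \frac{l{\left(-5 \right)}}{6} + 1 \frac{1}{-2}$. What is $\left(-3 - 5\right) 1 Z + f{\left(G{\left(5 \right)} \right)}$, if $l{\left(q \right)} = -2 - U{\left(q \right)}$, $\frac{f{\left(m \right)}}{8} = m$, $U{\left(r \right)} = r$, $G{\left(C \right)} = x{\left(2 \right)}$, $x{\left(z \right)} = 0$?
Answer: $0$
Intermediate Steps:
$G{\left(C \right)} = 0$
$f{\left(m \right)} = 8 m$
$l{\left(q \right)} = -2 - q$
$Z = 0$ ($Z = \frac{-2 - -5}{6} + 1 \frac{1}{-2} = \left(-2 + 5\right) \frac{1}{6} + 1 \left(- \frac{1}{2}\right) = 3 \cdot \frac{1}{6} - \frac{1}{2} = \frac{1}{2} - \frac{1}{2} = 0$)
$\left(-3 - 5\right) 1 Z + f{\left(G{\left(5 \right)} \right)} = \left(-3 - 5\right) 1 \cdot 0 + 8 \cdot 0 = \left(-8\right) 1 \cdot 0 + 0 = \left(-8\right) 0 + 0 = 0 + 0 = 0$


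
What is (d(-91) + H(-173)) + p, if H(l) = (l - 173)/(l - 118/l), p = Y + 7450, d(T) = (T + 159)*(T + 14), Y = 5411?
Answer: 227368733/29811 ≈ 7627.0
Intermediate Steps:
d(T) = (14 + T)*(159 + T) (d(T) = (159 + T)*(14 + T) = (14 + T)*(159 + T))
p = 12861 (p = 5411 + 7450 = 12861)
H(l) = (-173 + l)/(l - 118/l)
(d(-91) + H(-173)) + p = ((2226 + (-91)**2 + 173*(-91)) - 173*(-173 - 173)/(-118 + (-173)**2)) + 12861 = ((2226 + 8281 - 15743) - 173*(-346)/(-118 + 29929)) + 12861 = (-5236 - 173*(-346)/29811) + 12861 = (-5236 - 173*1/29811*(-346)) + 12861 = (-5236 + 59858/29811) + 12861 = -156030538/29811 + 12861 = 227368733/29811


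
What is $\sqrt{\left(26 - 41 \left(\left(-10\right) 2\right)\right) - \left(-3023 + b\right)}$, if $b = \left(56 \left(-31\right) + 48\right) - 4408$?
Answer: $\sqrt{9965} \approx 99.825$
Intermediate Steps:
$b = -6096$ ($b = \left(-1736 + 48\right) - 4408 = -1688 - 4408 = -6096$)
$\sqrt{\left(26 - 41 \left(\left(-10\right) 2\right)\right) - \left(-3023 + b\right)} = \sqrt{\left(26 - 41 \left(\left(-10\right) 2\right)\right) + \left(3023 - -6096\right)} = \sqrt{\left(26 - -820\right) + \left(3023 + 6096\right)} = \sqrt{\left(26 + 820\right) + 9119} = \sqrt{846 + 9119} = \sqrt{9965}$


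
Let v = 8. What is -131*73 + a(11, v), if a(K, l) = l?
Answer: -9555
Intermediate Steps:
-131*73 + a(11, v) = -131*73 + 8 = -9563 + 8 = -9555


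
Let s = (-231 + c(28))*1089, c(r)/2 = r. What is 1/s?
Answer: -1/190575 ≈ -5.2473e-6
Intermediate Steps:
c(r) = 2*r
s = -190575 (s = (-231 + 2*28)*1089 = (-231 + 56)*1089 = -175*1089 = -190575)
1/s = 1/(-190575) = -1/190575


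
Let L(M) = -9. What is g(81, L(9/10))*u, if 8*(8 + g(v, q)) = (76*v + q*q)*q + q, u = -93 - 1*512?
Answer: 17002315/4 ≈ 4.2506e+6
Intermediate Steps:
u = -605 (u = -93 - 512 = -605)
g(v, q) = -8 + q/8 + q*(q² + 76*v)/8 (g(v, q) = -8 + ((76*v + q*q)*q + q)/8 = -8 + ((76*v + q²)*q + q)/8 = -8 + ((q² + 76*v)*q + q)/8 = -8 + (q*(q² + 76*v) + q)/8 = -8 + (q + q*(q² + 76*v))/8 = -8 + (q/8 + q*(q² + 76*v)/8) = -8 + q/8 + q*(q² + 76*v)/8)
g(81, L(9/10))*u = (-8 + (⅛)*(-9) + (⅛)*(-9)³ + (19/2)*(-9)*81)*(-605) = (-8 - 9/8 + (⅛)*(-729) - 13851/2)*(-605) = (-8 - 9/8 - 729/8 - 13851/2)*(-605) = -28103/4*(-605) = 17002315/4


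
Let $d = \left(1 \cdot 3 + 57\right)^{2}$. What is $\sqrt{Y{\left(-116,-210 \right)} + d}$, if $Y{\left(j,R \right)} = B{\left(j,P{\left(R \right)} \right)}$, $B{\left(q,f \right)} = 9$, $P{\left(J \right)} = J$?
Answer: $3 \sqrt{401} \approx 60.075$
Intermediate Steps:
$Y{\left(j,R \right)} = 9$
$d = 3600$ ($d = \left(3 + 57\right)^{2} = 60^{2} = 3600$)
$\sqrt{Y{\left(-116,-210 \right)} + d} = \sqrt{9 + 3600} = \sqrt{3609} = 3 \sqrt{401}$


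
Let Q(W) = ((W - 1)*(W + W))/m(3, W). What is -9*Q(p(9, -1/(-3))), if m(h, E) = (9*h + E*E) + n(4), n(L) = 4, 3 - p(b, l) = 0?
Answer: -27/10 ≈ -2.7000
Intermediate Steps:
p(b, l) = 3 (p(b, l) = 3 - 1*0 = 3 + 0 = 3)
m(h, E) = 4 + E² + 9*h (m(h, E) = (9*h + E*E) + 4 = (9*h + E²) + 4 = (E² + 9*h) + 4 = 4 + E² + 9*h)
Q(W) = 2*W*(-1 + W)/(31 + W²) (Q(W) = ((W - 1)*(W + W))/(4 + W² + 9*3) = ((-1 + W)*(2*W))/(4 + W² + 27) = (2*W*(-1 + W))/(31 + W²) = 2*W*(-1 + W)/(31 + W²))
-9*Q(p(9, -1/(-3))) = -18*3*(-1 + 3)/(31 + 3²) = -18*3*2/(31 + 9) = -18*3*2/40 = -9*3/10 = -27/10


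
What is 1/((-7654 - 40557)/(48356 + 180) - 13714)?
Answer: -48536/665670915 ≈ -7.2913e-5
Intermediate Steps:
1/((-7654 - 40557)/(48356 + 180) - 13714) = 1/(-48211/48536 - 13714) = 1/(-665670915/48536) = -48536/665670915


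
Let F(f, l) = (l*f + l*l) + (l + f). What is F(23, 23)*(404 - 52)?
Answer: 388608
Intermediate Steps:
F(f, l) = f + l + l**2 + f*l (F(f, l) = (f*l + l**2) + (f + l) = (l**2 + f*l) + (f + l) = f + l + l**2 + f*l)
F(23, 23)*(404 - 52) = (23 + 23 + 23**2 + 23*23)*(404 - 52) = (23 + 23 + 529 + 529)*352 = 1104*352 = 388608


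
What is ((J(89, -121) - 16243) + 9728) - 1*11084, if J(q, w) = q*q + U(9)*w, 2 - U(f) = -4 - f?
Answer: -11493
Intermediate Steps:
U(f) = 6 + f (U(f) = 2 - (-4 - f) = 2 + (4 + f) = 6 + f)
J(q, w) = q² + 15*w (J(q, w) = q*q + (6 + 9)*w = q² + 15*w)
((J(89, -121) - 16243) + 9728) - 1*11084 = (((89² + 15*(-121)) - 16243) + 9728) - 1*11084 = (((7921 - 1815) - 16243) + 9728) - 11084 = ((6106 - 16243) + 9728) - 11084 = (-10137 + 9728) - 11084 = -409 - 11084 = -11493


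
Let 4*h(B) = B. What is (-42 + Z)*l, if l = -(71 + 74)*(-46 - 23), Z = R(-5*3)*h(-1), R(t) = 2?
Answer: -850425/2 ≈ -4.2521e+5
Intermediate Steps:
h(B) = B/4
Z = -½ (Z = 2*((¼)*(-1)) = 2*(-¼) = -½ ≈ -0.50000)
l = 10005 (l = -145*(-69) = -1*(-10005) = 10005)
(-42 + Z)*l = (-42 - ½)*10005 = -85/2*10005 = -850425/2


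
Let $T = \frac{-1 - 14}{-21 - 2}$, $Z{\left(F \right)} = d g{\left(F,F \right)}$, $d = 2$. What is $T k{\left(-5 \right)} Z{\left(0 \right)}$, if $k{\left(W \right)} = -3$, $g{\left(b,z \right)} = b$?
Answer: $0$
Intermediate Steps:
$Z{\left(F \right)} = 2 F$
$T = \frac{15}{23}$ ($T = - \frac{15}{-23} = \left(-15\right) \left(- \frac{1}{23}\right) = \frac{15}{23} \approx 0.65217$)
$T k{\left(-5 \right)} Z{\left(0 \right)} = \frac{15}{23} \left(-3\right) 2 \cdot 0 = \left(- \frac{45}{23}\right) 0 = 0$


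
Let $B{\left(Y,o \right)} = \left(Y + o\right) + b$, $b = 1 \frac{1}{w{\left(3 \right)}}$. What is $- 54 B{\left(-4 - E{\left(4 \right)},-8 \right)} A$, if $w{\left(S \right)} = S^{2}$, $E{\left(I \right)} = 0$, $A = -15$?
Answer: $-9630$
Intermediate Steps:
$b = \frac{1}{9}$ ($b = 1 \frac{1}{3^{2}} = 1 \cdot \frac{1}{9} = \frac{1}{9} \approx 0.11111$)
$B{\left(Y,o \right)} = \frac{1}{9} + Y + o$ ($B{\left(Y,o \right)} = \left(Y + o\right) + \frac{1}{9} = \frac{1}{9} + Y + o$)
$- 54 B{\left(-4 - E{\left(4 \right)},-8 \right)} A = - 54 \left(\frac{1}{9} - 4 - 8\right) \left(-15\right) = \left(-54\right) \left(- \frac{107}{9}\right) \left(-15\right) = 642 \left(-15\right) = -9630$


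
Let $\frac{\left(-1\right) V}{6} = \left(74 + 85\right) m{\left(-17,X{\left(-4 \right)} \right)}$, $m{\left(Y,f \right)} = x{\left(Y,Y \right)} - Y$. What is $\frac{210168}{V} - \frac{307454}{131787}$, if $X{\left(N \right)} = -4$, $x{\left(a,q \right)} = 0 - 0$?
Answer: $- \frac{1815761066}{118740087} \approx -15.292$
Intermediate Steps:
$x{\left(a,q \right)} = 0$ ($x{\left(a,q \right)} = 0 + 0 = 0$)
$m{\left(Y,f \right)} = - Y$ ($m{\left(Y,f \right)} = 0 - Y = - Y$)
$V = -16218$ ($V = - 6 \left(74 + 85\right) \left(\left(-1\right) \left(-17\right)\right) = - 6 \cdot 159 \cdot 17 = \left(-6\right) 2703 = -16218$)
$\frac{210168}{V} - \frac{307454}{131787} = \frac{210168}{-16218} - \frac{307454}{131787} = 210168 \left(- \frac{1}{16218}\right) - \frac{307454}{131787} = - \frac{11676}{901} - \frac{307454}{131787} = - \frac{1815761066}{118740087}$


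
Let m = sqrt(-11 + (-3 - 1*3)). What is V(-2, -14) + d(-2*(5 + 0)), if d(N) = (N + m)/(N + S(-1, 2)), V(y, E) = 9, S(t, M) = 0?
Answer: 10 - I*sqrt(17)/10 ≈ 10.0 - 0.41231*I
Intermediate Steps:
m = I*sqrt(17) (m = sqrt(-11 + (-3 - 3)) = sqrt(-11 - 6) = sqrt(-17) = I*sqrt(17) ≈ 4.1231*I)
d(N) = (N + I*sqrt(17))/N (d(N) = (N + I*sqrt(17))/(N + 0) = (N + I*sqrt(17))/N)
V(-2, -14) + d(-2*(5 + 0)) = 9 + (-2*(5 + 0) + I*sqrt(17))/((-2*(5 + 0))) = 9 + (-2*5 + I*sqrt(17))/((-2*5)) = 9 + (-10 + I*sqrt(17))/(-10) = 9 - (-10 + I*sqrt(17))/10 = 9 + (1 - I*sqrt(17)/10) = 10 - I*sqrt(17)/10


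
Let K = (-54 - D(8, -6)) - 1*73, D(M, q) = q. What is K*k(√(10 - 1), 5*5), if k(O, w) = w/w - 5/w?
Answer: -484/5 ≈ -96.800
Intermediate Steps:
k(O, w) = 1 - 5/w
K = -121 (K = (-54 - 1*(-6)) - 1*73 = (-54 + 6) - 73 = -48 - 73 = -121)
K*k(√(10 - 1), 5*5) = -121*(-5 + 5*5)/(5*5) = -121*(-5 + 25)/25 = -121*20/25 = -121*⅘ = -484/5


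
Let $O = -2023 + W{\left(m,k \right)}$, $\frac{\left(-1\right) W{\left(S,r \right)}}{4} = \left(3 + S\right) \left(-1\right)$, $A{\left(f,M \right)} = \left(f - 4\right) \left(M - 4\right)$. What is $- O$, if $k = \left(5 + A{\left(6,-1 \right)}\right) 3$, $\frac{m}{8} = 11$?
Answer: $1659$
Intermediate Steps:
$m = 88$ ($m = 8 \cdot 11 = 88$)
$A{\left(f,M \right)} = \left(-4 + M\right) \left(-4 + f\right)$ ($A{\left(f,M \right)} = \left(-4 + f\right) \left(-4 + M\right) = \left(-4 + M\right) \left(-4 + f\right)$)
$k = -15$ ($k = \left(5 - 10\right) 3 = \left(-5\right) 3 = -15$)
$W{\left(S,r \right)} = 12 + 4 S$ ($W{\left(S,r \right)} = - 4 \left(3 + S\right) \left(-1\right) = - 4 \left(-3 - S\right) = 12 + 4 S$)
$O = -1659$ ($O = -2023 + \left(12 + 4 \cdot 88\right) = -2023 + \left(12 + 352\right) = -2023 + 364 = -1659$)
$- O = \left(-1\right) \left(-1659\right) = 1659$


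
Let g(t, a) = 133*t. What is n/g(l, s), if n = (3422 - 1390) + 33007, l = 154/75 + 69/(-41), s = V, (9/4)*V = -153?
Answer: 107744925/151487 ≈ 711.25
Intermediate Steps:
V = -68 (V = (4/9)*(-153) = -68)
s = -68
l = 1139/3075 (l = 154*(1/75) + 69*(-1/41) = 154/75 - 69/41 = 1139/3075 ≈ 0.37041)
n = 35039 (n = 2032 + 33007 = 35039)
n/g(l, s) = 35039/((133*(1139/3075))) = 35039/(151487/3075) = 35039*(3075/151487) = 107744925/151487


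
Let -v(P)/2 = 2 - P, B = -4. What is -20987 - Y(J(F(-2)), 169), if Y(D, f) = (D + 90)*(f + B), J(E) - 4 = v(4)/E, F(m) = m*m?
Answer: -36662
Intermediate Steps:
F(m) = m**2
v(P) = -4 + 2*P (v(P) = -2*(2 - P) = -4 + 2*P)
J(E) = 4 + 4/E (J(E) = 4 + (-4 + 2*4)/E = 4 + (-4 + 8)/E = 4 + 4/E)
Y(D, f) = (-4 + f)*(90 + D) (Y(D, f) = (D + 90)*(f - 4) = (90 + D)*(-4 + f) = (-4 + f)*(90 + D))
-20987 - Y(J(F(-2)), 169) = -20987 - (-360 - 4*(4 + 4/((-2)**2)) + 90*169 + (4 + 4/((-2)**2))*169) = -20987 - (-360 - 4*(4 + 4/4) + 15210 + (4 + 4/4)*169) = -20987 - (-360 - 4*(4 + 4*(1/4)) + 15210 + (4 + 4*(1/4))*169) = -20987 - (-360 - 4*(4 + 1) + 15210 + (4 + 1)*169) = -20987 - (-360 - 4*5 + 15210 + 5*169) = -20987 - (-360 - 20 + 15210 + 845) = -20987 - 1*15675 = -20987 - 15675 = -36662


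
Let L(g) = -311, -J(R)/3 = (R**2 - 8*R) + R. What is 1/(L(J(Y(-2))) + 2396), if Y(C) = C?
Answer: 1/2085 ≈ 0.00047962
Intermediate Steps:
J(R) = -3*R**2 + 21*R (J(R) = -3*((R**2 - 8*R) + R) = -3*(R**2 - 7*R) = -3*R**2 + 21*R)
1/(L(J(Y(-2))) + 2396) = 1/(-311 + 2396) = 1/2085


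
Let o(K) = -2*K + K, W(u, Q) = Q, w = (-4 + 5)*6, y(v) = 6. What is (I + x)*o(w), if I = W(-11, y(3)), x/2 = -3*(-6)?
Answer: -252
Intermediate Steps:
x = 36 (x = 2*(-3*(-6)) = 2*18 = 36)
w = 6 (w = 1*6 = 6)
I = 6
o(K) = -K
(I + x)*o(w) = (6 + 36)*(-1*6) = 42*(-6) = -252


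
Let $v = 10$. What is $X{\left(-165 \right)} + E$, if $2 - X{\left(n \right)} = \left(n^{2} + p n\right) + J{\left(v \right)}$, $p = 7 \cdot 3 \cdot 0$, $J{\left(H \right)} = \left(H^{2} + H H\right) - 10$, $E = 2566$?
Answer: $-24847$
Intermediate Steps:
$J{\left(H \right)} = -10 + 2 H^{2}$ ($J{\left(H \right)} = \left(H^{2} + H^{2}\right) - 10 = 2 H^{2} - 10 = -10 + 2 H^{2}$)
$p = 0$ ($p = 21 \cdot 0 = 0$)
$X{\left(n \right)} = -188 - n^{2}$ ($X{\left(n \right)} = 2 - \left(\left(n^{2} + 0 n\right) - \left(10 - 2 \cdot 10^{2}\right)\right) = 2 - \left(\left(n^{2} + 0\right) + \left(-10 + 2 \cdot 100\right)\right) = 2 - \left(n^{2} + \left(-10 + 200\right)\right) = 2 - \left(n^{2} + 190\right) = 2 - \left(190 + n^{2}\right) = -188 - n^{2}$)
$X{\left(-165 \right)} + E = \left(-188 - \left(-165\right)^{2}\right) + 2566 = \left(-188 - 27225\right) + 2566 = -27413 + 2566 = -24847$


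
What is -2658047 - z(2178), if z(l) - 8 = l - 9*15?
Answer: -2660098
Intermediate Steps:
z(l) = -127 + l (z(l) = 8 + (l - 9*15) = 8 + (l - 135) = 8 + (-135 + l) = -127 + l)
-2658047 - z(2178) = -2658047 - (-127 + 2178) = -2658047 - 1*2051 = -2658047 - 2051 = -2660098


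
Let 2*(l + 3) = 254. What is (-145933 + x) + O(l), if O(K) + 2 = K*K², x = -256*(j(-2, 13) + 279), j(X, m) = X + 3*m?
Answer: 1679793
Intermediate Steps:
x = -80896 (x = -256*((-2 + 3*13) + 279) = -256*((-2 + 39) + 279) = -256*(37 + 279) = -256*316 = -80896)
l = 124 (l = -3 + (½)*254 = -3 + 127 = 124)
O(K) = -2 + K³ (O(K) = -2 + K*K² = -2 + K³)
(-145933 + x) + O(l) = (-145933 - 80896) + (-2 + 124³) = -226829 + (-2 + 1906624) = -226829 + 1906622 = 1679793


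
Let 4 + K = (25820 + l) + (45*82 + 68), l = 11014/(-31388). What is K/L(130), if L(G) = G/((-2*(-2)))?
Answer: 464128849/510055 ≈ 909.96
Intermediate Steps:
l = -5507/15694 (l = 11014*(-1/31388) = -5507/15694 ≈ -0.35090)
L(G) = G/4
K = 464128849/15694 (K = -4 + ((25820 - 5507/15694) + (45*82 + 68)) = -4 + (405213573/15694 + (3690 + 68)) = -4 + (405213573/15694 + 3758) = -4 + 464191625/15694 = 464128849/15694 ≈ 29574.)
K/L(130) = 464128849/(15694*(((¼)*130))) = 464128849/(15694*(65/2)) = (464128849/15694)*(2/65) = 464128849/510055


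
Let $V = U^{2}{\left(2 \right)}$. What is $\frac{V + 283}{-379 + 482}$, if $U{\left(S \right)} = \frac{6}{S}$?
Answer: $\frac{292}{103} \approx 2.835$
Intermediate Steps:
$V = 9$ ($V = \left(\frac{6}{2}\right)^{2} = \left(6 \cdot \frac{1}{2}\right)^{2} = 3^{2} = 9$)
$\frac{V + 283}{-379 + 482} = \frac{9 + 283}{-379 + 482} = \frac{292}{103}$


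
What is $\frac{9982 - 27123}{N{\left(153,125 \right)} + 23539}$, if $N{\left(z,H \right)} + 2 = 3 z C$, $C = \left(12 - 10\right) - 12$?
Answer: $- \frac{17141}{18947} \approx -0.90468$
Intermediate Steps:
$C = -10$ ($C = 2 - 12 = -10$)
$N{\left(z,H \right)} = -2 - 30 z$ ($N{\left(z,H \right)} = -2 + 3 z \left(-10\right) = -2 - 30 z$)
$\frac{9982 - 27123}{N{\left(153,125 \right)} + 23539} = \frac{9982 - 27123}{\left(-2 - 4590\right) + 23539} = - \frac{17141}{\left(-2 - 4590\right) + 23539} = - \frac{17141}{-4592 + 23539} = - \frac{17141}{18947}$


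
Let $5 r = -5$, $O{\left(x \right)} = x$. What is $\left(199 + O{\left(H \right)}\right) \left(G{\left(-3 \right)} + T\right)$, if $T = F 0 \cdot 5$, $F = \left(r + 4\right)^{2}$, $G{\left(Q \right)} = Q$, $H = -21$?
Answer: $-534$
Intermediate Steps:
$r = -1$ ($r = \frac{1}{5} \left(-5\right) = -1$)
$F = 9$ ($F = \left(-1 + 4\right)^{2} = 3^{2} = 9$)
$T = 0$ ($T = 9 \cdot 0 \cdot 5 = 0 \cdot 5 = 0$)
$\left(199 + O{\left(H \right)}\right) \left(G{\left(-3 \right)} + T\right) = \left(199 - 21\right) \left(-3 + 0\right) = 178 \left(-3\right) = -534$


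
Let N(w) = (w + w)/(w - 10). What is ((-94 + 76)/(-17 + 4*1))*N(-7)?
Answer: 252/221 ≈ 1.1403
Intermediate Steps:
N(w) = 2*w/(-10 + w) (N(w) = (2*w)/(-10 + w) = 2*w/(-10 + w))
((-94 + 76)/(-17 + 4*1))*N(-7) = ((-94 + 76)/(-17 + 4*1))*(2*(-7)/(-10 - 7)) = (-18/(-17 + 4))*(2*(-7)/(-17)) = (-18/(-13))*(2*(-7)*(-1/17)) = -18*(-1/13)*(14/17) = (18/13)*(14/17) = 252/221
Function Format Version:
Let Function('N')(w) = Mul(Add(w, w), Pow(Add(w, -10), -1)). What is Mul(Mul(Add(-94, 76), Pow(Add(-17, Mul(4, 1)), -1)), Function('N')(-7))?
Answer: Rational(252, 221) ≈ 1.1403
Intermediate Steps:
Function('N')(w) = Mul(2, w, Pow(Add(-10, w), -1)) (Function('N')(w) = Mul(Mul(2, w), Pow(Add(-10, w), -1)) = Mul(2, w, Pow(Add(-10, w), -1)))
Mul(Mul(Add(-94, 76), Pow(Add(-17, Mul(4, 1)), -1)), Function('N')(-7)) = Mul(Mul(Add(-94, 76), Pow(Add(-17, Mul(4, 1)), -1)), Mul(2, -7, Pow(Add(-10, -7), -1))) = Mul(Mul(-18, Pow(Add(-17, 4), -1)), Mul(2, -7, Pow(-17, -1))) = Mul(Mul(-18, Pow(-13, -1)), Mul(2, -7, Rational(-1, 17))) = Mul(Mul(-18, Rational(-1, 13)), Rational(14, 17)) = Mul(Rational(18, 13), Rational(14, 17)) = Rational(252, 221)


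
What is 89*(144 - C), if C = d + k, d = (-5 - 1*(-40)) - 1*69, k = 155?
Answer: 2047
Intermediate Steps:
d = -34 (d = (-5 + 40) - 69 = 35 - 69 = -34)
C = 121 (C = -34 + 155 = 121)
89*(144 - C) = 89*(144 - 1*121) = 89*(144 - 121) = 89*23 = 2047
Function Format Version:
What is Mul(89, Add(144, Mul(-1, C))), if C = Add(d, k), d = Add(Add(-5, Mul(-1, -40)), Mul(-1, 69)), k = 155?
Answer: 2047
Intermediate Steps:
d = -34 (d = Add(Add(-5, 40), -69) = Add(35, -69) = -34)
C = 121 (C = Add(-34, 155) = 121)
Mul(89, Add(144, Mul(-1, C))) = Mul(89, Add(144, Mul(-1, 121))) = Mul(89, Add(144, -121)) = Mul(89, 23) = 2047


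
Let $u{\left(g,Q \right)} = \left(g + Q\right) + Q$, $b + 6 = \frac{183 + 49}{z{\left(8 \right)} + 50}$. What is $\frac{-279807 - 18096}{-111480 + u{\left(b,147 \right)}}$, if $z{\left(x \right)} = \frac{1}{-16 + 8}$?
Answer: $\frac{118863297}{44363752} \approx 2.6793$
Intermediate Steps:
$z{\left(x \right)} = - \frac{1}{8}$ ($z{\left(x \right)} = \frac{1}{-8} = - \frac{1}{8}$)
$b = - \frac{538}{399}$ ($b = -6 + \frac{183 + 49}{- \frac{1}{8} + 50} = -6 + \frac{232}{\frac{399}{8}} = -6 + 232 \cdot \frac{8}{399} = -6 + \frac{1856}{399} = - \frac{538}{399} \approx -1.3484$)
$u{\left(g,Q \right)} = g + 2 Q$ ($u{\left(g,Q \right)} = \left(Q + g\right) + Q = g + 2 Q$)
$\frac{-279807 - 18096}{-111480 + u{\left(b,147 \right)}} = \frac{-279807 - 18096}{-111480 + \left(- \frac{538}{399} + 2 \cdot 147\right)} = - \frac{297903}{-111480 + \left(- \frac{538}{399} + 294\right)} = - \frac{297903}{-111480 + \frac{116768}{399}} = - \frac{297903}{- \frac{44363752}{399}} = \left(-297903\right) \left(- \frac{399}{44363752}\right) = \frac{118863297}{44363752}$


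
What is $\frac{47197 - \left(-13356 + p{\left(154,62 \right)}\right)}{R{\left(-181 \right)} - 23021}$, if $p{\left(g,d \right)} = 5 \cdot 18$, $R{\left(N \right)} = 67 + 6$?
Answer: $- \frac{60463}{22948} \approx -2.6348$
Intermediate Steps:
$R{\left(N \right)} = 73$
$p{\left(g,d \right)} = 90$
$\frac{47197 - \left(-13356 + p{\left(154,62 \right)}\right)}{R{\left(-181 \right)} - 23021} = \frac{47197 + \left(13356 - 90\right)}{73 - 23021} = \frac{47197 + \left(13356 - 90\right)}{-22948} = \left(47197 + 13266\right) \left(- \frac{1}{22948}\right) = 60463 \left(- \frac{1}{22948}\right) = - \frac{60463}{22948}$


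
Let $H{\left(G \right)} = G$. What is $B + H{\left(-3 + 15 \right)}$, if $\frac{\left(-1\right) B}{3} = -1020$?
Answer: $3072$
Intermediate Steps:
$B = 3060$ ($B = \left(-3\right) \left(-1020\right) = 3060$)
$B + H{\left(-3 + 15 \right)} = 3060 + \left(-3 + 15\right) = 3060 + 12 = 3072$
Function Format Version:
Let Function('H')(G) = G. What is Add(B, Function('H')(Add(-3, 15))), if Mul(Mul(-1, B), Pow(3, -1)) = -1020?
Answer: 3072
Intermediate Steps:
B = 3060 (B = Mul(-3, -1020) = 3060)
Add(B, Function('H')(Add(-3, 15))) = Add(3060, Add(-3, 15)) = Add(3060, 12) = 3072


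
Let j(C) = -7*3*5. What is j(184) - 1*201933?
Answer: -202038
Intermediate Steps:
j(C) = -105 (j(C) = -21*5 = -105)
j(184) - 1*201933 = -105 - 1*201933 = -105 - 201933 = -202038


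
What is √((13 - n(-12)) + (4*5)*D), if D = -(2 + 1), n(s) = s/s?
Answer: 4*I*√3 ≈ 6.9282*I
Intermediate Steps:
n(s) = 1
D = -3 (D = -1*3 = -3)
√((13 - n(-12)) + (4*5)*D) = √((13 - 1*1) + (4*5)*(-3)) = √((13 - 1) + 20*(-3)) = √(12 - 60) = √(-48) = 4*I*√3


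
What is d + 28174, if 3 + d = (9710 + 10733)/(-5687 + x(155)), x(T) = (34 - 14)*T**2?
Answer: 13375977466/474813 ≈ 28171.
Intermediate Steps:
x(T) = 20*T**2
d = -1403996/474813 (d = -3 + (9710 + 10733)/(-5687 + 20*155**2) = -3 + 20443/(-5687 + 20*24025) = -3 + 20443/(-5687 + 480500) = -3 + 20443/474813 = -1403996/474813 ≈ -2.9569)
d + 28174 = -1403996/474813 + 28174 = 13375977466/474813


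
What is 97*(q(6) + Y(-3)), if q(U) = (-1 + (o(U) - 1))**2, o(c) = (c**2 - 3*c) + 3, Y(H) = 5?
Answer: 35502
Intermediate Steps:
o(c) = 3 + c**2 - 3*c
q(U) = (1 + U**2 - 3*U)**2 (q(U) = (-1 + ((3 + U**2 - 3*U) - 1))**2 = (-1 + (2 + U**2 - 3*U))**2 = (1 + U**2 - 3*U)**2)
97*(q(6) + Y(-3)) = 97*((1 + 6**2 - 3*6)**2 + 5) = 97*((1 + 36 - 18)**2 + 5) = 97*(19**2 + 5) = 97*(361 + 5) = 97*366 = 35502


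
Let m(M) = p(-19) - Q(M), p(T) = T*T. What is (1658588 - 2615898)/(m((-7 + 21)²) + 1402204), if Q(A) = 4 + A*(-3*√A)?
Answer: -957310/1410793 ≈ -0.67856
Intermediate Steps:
p(T) = T²
Q(A) = 4 - 3*A^(3/2)
m(M) = 357 + 3*M^(3/2) (m(M) = (-19)² - (4 - 3*M^(3/2)) = 361 + (-4 + 3*M^(3/2)) = 357 + 3*M^(3/2))
(1658588 - 2615898)/(m((-7 + 21)²) + 1402204) = (1658588 - 2615898)/((357 + 3*((-7 + 21)²)^(3/2)) + 1402204) = -957310/((357 + 3*(14²)^(3/2)) + 1402204) = -957310/((357 + 3*196^(3/2)) + 1402204) = -957310/((357 + 3*2744) + 1402204) = -957310/((357 + 8232) + 1402204) = -957310/(8589 + 1402204) = -957310/1410793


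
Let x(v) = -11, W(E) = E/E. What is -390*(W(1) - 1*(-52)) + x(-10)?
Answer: -20681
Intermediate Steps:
W(E) = 1
-390*(W(1) - 1*(-52)) + x(-10) = -390*(1 - 1*(-52)) - 11 = -390*(1 + 52) - 11 = -390*53 - 11 = -20670 - 11 = -20681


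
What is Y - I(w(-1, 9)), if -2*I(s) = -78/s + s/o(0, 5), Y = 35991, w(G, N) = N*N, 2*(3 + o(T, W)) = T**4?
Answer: 1942759/54 ≈ 35977.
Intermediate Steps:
o(T, W) = -3 + T**4/2
w(G, N) = N**2
I(s) = 39/s + s/6 (I(s) = -(-78/s + s/(-3 + (1/2)*0**4))/2 = -(-78/s + s/(-3 + (1/2)*0))/2 = -(-78/s + s/(-3 + 0))/2 = -(-78/s + s/(-3))/2 = -(-78/s + s*(-1/3))/2 = -(-78/s - s/3)/2 = 39/s + s/6)
Y - I(w(-1, 9)) = 35991 - (39/(9**2) + (1/6)*9**2) = 35991 - (39/81 + (1/6)*81) = 35991 - (39*(1/81) + 27/2) = 35991 - (13/27 + 27/2) = 35991 - 1*755/54 = 35991 - 755/54 = 1942759/54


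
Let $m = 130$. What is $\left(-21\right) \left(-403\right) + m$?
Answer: $8593$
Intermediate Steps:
$\left(-21\right) \left(-403\right) + m = \left(-21\right) \left(-403\right) + 130 = 8463 + 130 = 8593$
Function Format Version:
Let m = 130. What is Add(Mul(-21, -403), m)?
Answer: 8593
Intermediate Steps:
Add(Mul(-21, -403), m) = Add(Mul(-21, -403), 130) = Add(8463, 130) = 8593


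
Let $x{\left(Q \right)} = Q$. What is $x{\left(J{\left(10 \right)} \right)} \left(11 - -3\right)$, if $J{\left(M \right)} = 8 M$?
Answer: $1120$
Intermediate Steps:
$x{\left(J{\left(10 \right)} \right)} \left(11 - -3\right) = 8 \cdot 10 \left(11 - -3\right) = 80 \left(11 + 3\right) = 80 \cdot 14 = 1120$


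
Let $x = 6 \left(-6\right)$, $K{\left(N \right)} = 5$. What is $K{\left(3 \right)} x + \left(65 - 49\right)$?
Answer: $-164$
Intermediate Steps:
$x = -36$
$K{\left(3 \right)} x + \left(65 - 49\right) = 5 \left(-36\right) + \left(65 - 49\right) = -180 + 16 = -164$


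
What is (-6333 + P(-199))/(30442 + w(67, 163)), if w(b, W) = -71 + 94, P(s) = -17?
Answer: -1270/6093 ≈ -0.20844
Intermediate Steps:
w(b, W) = 23
(-6333 + P(-199))/(30442 + w(67, 163)) = (-6333 - 17)/(30442 + 23) = -6350/30465 = -6350*1/30465 = -1270/6093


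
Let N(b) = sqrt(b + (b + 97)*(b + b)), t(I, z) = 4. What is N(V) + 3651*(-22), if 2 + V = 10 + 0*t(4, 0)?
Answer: -80322 + 2*sqrt(422) ≈ -80281.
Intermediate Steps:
V = 8 (V = -2 + (10 + 0*4) = -2 + (10 + 0) = -2 + 10 = 8)
N(b) = sqrt(b + 2*b*(97 + b)) (N(b) = sqrt(b + (97 + b)*(2*b)) = sqrt(b + 2*b*(97 + b)))
N(V) + 3651*(-22) = sqrt(8*(195 + 2*8)) + 3651*(-22) = sqrt(8*(195 + 16)) - 80322 = sqrt(8*211) - 80322 = sqrt(1688) - 80322 = 2*sqrt(422) - 80322 = -80322 + 2*sqrt(422)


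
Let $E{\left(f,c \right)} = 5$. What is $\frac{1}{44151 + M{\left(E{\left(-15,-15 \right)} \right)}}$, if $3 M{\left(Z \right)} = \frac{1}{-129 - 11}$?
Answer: $\frac{420}{18543419} \approx 2.265 \cdot 10^{-5}$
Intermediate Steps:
$M{\left(Z \right)} = - \frac{1}{420}$ ($M{\left(Z \right)} = \frac{1}{3 \left(-129 - 11\right)} = \frac{1}{3 \left(-140\right)} = \frac{1}{3} \left(- \frac{1}{140}\right) = - \frac{1}{420}$)
$\frac{1}{44151 + M{\left(E{\left(-15,-15 \right)} \right)}} = \frac{1}{44151 - \frac{1}{420}} = \frac{1}{\frac{18543419}{420}} = \frac{420}{18543419}$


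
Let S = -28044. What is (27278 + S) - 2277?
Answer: -3043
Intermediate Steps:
(27278 + S) - 2277 = (27278 - 28044) - 2277 = -766 - 2277 = -3043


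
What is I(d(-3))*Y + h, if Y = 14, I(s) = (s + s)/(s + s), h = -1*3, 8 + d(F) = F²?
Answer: 11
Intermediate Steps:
d(F) = -8 + F²
h = -3
I(s) = 1 (I(s) = (2*s)/((2*s)) = (2*s)*(1/(2*s)) = 1)
I(d(-3))*Y + h = 1*14 - 3 = 14 - 3 = 11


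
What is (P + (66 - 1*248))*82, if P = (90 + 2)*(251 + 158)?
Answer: 3070572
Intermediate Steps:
P = 37628 (P = 92*409 = 37628)
(P + (66 - 1*248))*82 = (37628 + (66 - 1*248))*82 = (37628 + (66 - 248))*82 = (37628 - 182)*82 = 37446*82 = 3070572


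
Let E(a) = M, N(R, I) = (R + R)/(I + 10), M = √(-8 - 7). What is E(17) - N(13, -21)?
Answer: 26/11 + I*√15 ≈ 2.3636 + 3.873*I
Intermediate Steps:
M = I*√15 (M = √(-15) = I*√15 ≈ 3.873*I)
N(R, I) = 2*R/(10 + I) (N(R, I) = (2*R)/(10 + I) = 2*R/(10 + I))
E(a) = I*√15
E(17) - N(13, -21) = I*√15 - 2*13/(10 - 21) = I*√15 - 2*13/(-11) = I*√15 - 2*13*(-1)/11 = I*√15 - 1*(-26/11) = I*√15 + 26/11 = 26/11 + I*√15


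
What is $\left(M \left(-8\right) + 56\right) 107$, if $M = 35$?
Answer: $-23968$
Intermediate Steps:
$\left(M \left(-8\right) + 56\right) 107 = \left(35 \left(-8\right) + 56\right) 107 = \left(-280 + 56\right) 107 = \left(-224\right) 107 = -23968$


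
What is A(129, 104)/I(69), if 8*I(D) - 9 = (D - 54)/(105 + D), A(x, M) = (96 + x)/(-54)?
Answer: -5800/1581 ≈ -3.6686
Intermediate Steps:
A(x, M) = -16/9 - x/54 (A(x, M) = (96 + x)*(-1/54) = -16/9 - x/54)
I(D) = 9/8 + (-54 + D)/(8*(105 + D)) (I(D) = 9/8 + ((D - 54)/(105 + D))/8 = 9/8 + ((-54 + D)/(105 + D))/8 = 9/8 + (-54 + D)/(8*(105 + D)))
A(129, 104)/I(69) = (-16/9 - 1/54*129)/(((891 + 10*69)/(8*(105 + 69)))) = (-16/9 - 43/18)/(((1/8)*(891 + 690)/174)) = -25/(6*((1/8)*(1/174)*1581)) = -25/(6*527/464) = -25/6*464/527 = -5800/1581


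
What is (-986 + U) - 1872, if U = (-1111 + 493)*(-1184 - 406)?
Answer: 979762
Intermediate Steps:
U = 982620 (U = -618*(-1590) = 982620)
(-986 + U) - 1872 = (-986 + 982620) - 1872 = 981634 - 1872 = 979762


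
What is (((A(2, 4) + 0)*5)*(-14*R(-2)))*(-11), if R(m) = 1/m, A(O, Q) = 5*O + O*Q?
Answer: -6930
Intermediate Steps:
(((A(2, 4) + 0)*5)*(-14*R(-2)))*(-11) = (((2*(5 + 4) + 0)*5)*(-14/(-2)))*(-11) = (((2*9 + 0)*5)*(-14*(-½)))*(-11) = (((18 + 0)*5)*7)*(-11) = ((18*5)*7)*(-11) = (90*7)*(-11) = 630*(-11) = -6930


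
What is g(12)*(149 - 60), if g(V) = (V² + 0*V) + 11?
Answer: 13795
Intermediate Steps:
g(V) = 11 + V² (g(V) = (V² + 0) + 11 = V² + 11 = 11 + V²)
g(12)*(149 - 60) = (11 + 12²)*(149 - 60) = (11 + 144)*89 = 155*89 = 13795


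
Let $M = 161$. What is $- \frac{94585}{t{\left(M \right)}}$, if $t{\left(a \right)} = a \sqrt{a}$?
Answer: $- \frac{94585 \sqrt{161}}{25921} \approx -46.3$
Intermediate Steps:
$t{\left(a \right)} = a^{\frac{3}{2}}$
$- \frac{94585}{t{\left(M \right)}} = - \frac{94585}{161^{\frac{3}{2}}} = - \frac{94585}{161 \sqrt{161}} = - 94585 \frac{\sqrt{161}}{25921} = - \frac{94585 \sqrt{161}}{25921}$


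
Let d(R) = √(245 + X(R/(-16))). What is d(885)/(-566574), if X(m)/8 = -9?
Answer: -√173/566574 ≈ -2.3215e-5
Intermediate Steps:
X(m) = -72 (X(m) = 8*(-9) = -72)
d(R) = √173 (d(R) = √(245 - 72) = √173)
d(885)/(-566574) = √173/(-566574) = √173*(-1/566574) = -√173/566574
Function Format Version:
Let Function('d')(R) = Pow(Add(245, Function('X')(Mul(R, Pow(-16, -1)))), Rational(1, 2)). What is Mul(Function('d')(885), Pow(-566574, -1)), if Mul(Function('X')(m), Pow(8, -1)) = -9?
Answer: Mul(Rational(-1, 566574), Pow(173, Rational(1, 2))) ≈ -2.3215e-5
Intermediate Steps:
Function('X')(m) = -72 (Function('X')(m) = Mul(8, -9) = -72)
Function('d')(R) = Pow(173, Rational(1, 2)) (Function('d')(R) = Pow(Add(245, -72), Rational(1, 2)) = Pow(173, Rational(1, 2)))
Mul(Function('d')(885), Pow(-566574, -1)) = Mul(Pow(173, Rational(1, 2)), Pow(-566574, -1)) = Mul(Pow(173, Rational(1, 2)), Rational(-1, 566574)) = Mul(Rational(-1, 566574), Pow(173, Rational(1, 2)))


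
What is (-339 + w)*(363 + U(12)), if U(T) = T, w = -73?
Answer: -154500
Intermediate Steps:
(-339 + w)*(363 + U(12)) = (-339 - 73)*(363 + 12) = -412*375 = -154500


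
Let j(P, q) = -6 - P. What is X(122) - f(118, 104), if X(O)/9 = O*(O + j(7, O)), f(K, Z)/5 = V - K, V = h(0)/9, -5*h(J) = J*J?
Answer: 120272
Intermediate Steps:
h(J) = -J²/5 (h(J) = -J*J/5 = -J²/5)
V = 0 (V = -⅕*0²/9 = -⅕*0*(⅑) = 0*(⅑) = 0)
f(K, Z) = -5*K (f(K, Z) = 5*(0 - K) = 5*(-K) = -5*K)
X(O) = 9*O*(-13 + O) (X(O) = 9*(O*(O + (-6 - 1*7))) = 9*(O*(O + (-6 - 7))) = 9*(O*(O - 13)) = 9*(O*(-13 + O)) = 9*O*(-13 + O))
X(122) - f(118, 104) = 9*122*(-13 + 122) - (-5)*118 = 9*122*109 - 1*(-590) = 119682 + 590 = 120272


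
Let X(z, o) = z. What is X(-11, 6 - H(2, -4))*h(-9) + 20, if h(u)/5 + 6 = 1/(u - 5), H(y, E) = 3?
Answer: 4955/14 ≈ 353.93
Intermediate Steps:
h(u) = -30 + 5/(-5 + u) (h(u) = -30 + 5/(u - 5) = -30 + 5/(-5 + u))
X(-11, 6 - H(2, -4))*h(-9) + 20 = -55*(31 - 6*(-9))/(-5 - 9) + 20 = -55*(31 + 54)/(-14) + 20 = -55*(-1)*85/14 + 20 = -11*(-425/14) + 20 = 4675/14 + 20 = 4955/14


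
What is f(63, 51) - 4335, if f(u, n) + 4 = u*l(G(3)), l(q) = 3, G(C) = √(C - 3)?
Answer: -4150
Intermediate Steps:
G(C) = √(-3 + C)
f(u, n) = -4 + 3*u (f(u, n) = -4 + u*3 = -4 + 3*u)
f(63, 51) - 4335 = (-4 + 3*63) - 4335 = (-4 + 189) - 4335 = 185 - 4335 = -4150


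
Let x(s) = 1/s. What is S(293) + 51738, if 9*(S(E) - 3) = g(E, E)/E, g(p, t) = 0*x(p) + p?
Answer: 465670/9 ≈ 51741.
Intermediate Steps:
g(p, t) = p (g(p, t) = 0/p + p = 0 + p = p)
S(E) = 28/9 (S(E) = 3 + (E/E)/9 = 3 + (1/9)*1 = 3 + 1/9 = 28/9)
S(293) + 51738 = 28/9 + 51738 = 465670/9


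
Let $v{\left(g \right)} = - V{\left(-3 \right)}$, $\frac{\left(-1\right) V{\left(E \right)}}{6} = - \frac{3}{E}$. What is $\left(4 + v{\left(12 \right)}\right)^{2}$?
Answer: $100$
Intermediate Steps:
$V{\left(E \right)} = \frac{18}{E}$ ($V{\left(E \right)} = - 6 \left(- \frac{3}{E}\right) = \frac{18}{E}$)
$v{\left(g \right)} = 6$ ($v{\left(g \right)} = - \frac{18}{-3} = - \frac{18 \left(-1\right)}{3} = \left(-1\right) \left(-6\right) = 6$)
$\left(4 + v{\left(12 \right)}\right)^{2} = \left(4 + 6\right)^{2} = 10^{2} = 100$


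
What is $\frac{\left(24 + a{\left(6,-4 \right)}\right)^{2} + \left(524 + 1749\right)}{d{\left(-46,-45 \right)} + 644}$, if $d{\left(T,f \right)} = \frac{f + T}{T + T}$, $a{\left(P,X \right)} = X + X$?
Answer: $\frac{232668}{59339} \approx 3.921$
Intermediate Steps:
$a{\left(P,X \right)} = 2 X$
$d{\left(T,f \right)} = \frac{T + f}{2 T}$
$\frac{\left(24 + a{\left(6,-4 \right)}\right)^{2} + \left(524 + 1749\right)}{d{\left(-46,-45 \right)} + 644} = \frac{\left(24 + 2 \left(-4\right)\right)^{2} + \left(524 + 1749\right)}{\frac{-46 - 45}{2 \left(-46\right)} + 644} = \frac{\left(24 - 8\right)^{2} + 2273}{\frac{1}{2} \left(- \frac{1}{46}\right) \left(-91\right) + 644} = \frac{16^{2} + 2273}{\frac{91}{92} + 644} = \frac{256 + 2273}{\frac{59339}{92}} = 2529 \cdot \frac{92}{59339} = \frac{232668}{59339}$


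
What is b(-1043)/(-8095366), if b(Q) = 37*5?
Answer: -185/8095366 ≈ -2.2853e-5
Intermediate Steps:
b(Q) = 185
b(-1043)/(-8095366) = 185/(-8095366) = 185*(-1/8095366) = -185/8095366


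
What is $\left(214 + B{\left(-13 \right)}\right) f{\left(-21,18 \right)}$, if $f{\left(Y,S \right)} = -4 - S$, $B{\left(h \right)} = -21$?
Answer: $-4246$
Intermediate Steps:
$\left(214 + B{\left(-13 \right)}\right) f{\left(-21,18 \right)} = \left(214 - 21\right) \left(-4 - 18\right) = 193 \left(-4 - 18\right) = 193 \left(-22\right) = -4246$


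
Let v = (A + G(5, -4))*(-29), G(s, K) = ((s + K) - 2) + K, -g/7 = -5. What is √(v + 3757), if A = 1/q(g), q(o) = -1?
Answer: √3931 ≈ 62.698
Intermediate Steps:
g = 35 (g = -7*(-5) = 35)
G(s, K) = -2 + s + 2*K (G(s, K) = ((K + s) - 2) + K = (-2 + K + s) + K = -2 + s + 2*K)
A = -1 (A = 1/(-1) = -1)
v = 174 (v = (-1 + (-2 + 5 + 2*(-4)))*(-29) = (-1 + (-2 + 5 - 8))*(-29) = (-1 - 5)*(-29) = -6*(-29) = 174)
√(v + 3757) = √(174 + 3757) = √3931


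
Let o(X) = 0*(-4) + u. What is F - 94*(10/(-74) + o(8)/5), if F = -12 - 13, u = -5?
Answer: 3023/37 ≈ 81.703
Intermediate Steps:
o(X) = -5 (o(X) = 0*(-4) - 5 = 0 - 5 = -5)
F = -25
F - 94*(10/(-74) + o(8)/5) = -25 - 94*(10/(-74) - 5/5) = -25 - 94*(10*(-1/74) - 5*⅕) = -25 - 94*(-5/37 - 1) = -25 - 94*(-42/37) = -25 + 3948/37 = 3023/37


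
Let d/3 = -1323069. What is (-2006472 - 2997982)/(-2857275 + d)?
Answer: 192479/262557 ≈ 0.73309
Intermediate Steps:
d = -3969207 (d = 3*(-1323069) = -3969207)
(-2006472 - 2997982)/(-2857275 + d) = (-2006472 - 2997982)/(-2857275 - 3969207) = -5004454/(-6826482) = -5004454*(-1/6826482) = 192479/262557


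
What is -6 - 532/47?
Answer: -814/47 ≈ -17.319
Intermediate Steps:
-6 - 532/47 = -814/47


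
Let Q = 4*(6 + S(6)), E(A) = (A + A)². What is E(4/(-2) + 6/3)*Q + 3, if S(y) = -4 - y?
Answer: 3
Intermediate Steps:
E(A) = 4*A² (E(A) = (2*A)² = 4*A²)
Q = -16 (Q = 4*(6 + (-4 - 1*6)) = 4*(6 + (-4 - 6)) = 4*(6 - 10) = 4*(-4) = -16)
E(4/(-2) + 6/3)*Q + 3 = (4*(4/(-2) + 6/3)²)*(-16) + 3 = (4*(4*(-½) + 6*(⅓))²)*(-16) + 3 = (4*(-2 + 2)²)*(-16) + 3 = (4*0²)*(-16) + 3 = (4*0)*(-16) + 3 = 0*(-16) + 3 = 0 + 3 = 3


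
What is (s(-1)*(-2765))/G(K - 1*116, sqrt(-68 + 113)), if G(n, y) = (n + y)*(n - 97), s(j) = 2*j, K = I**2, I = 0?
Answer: 641480/2856543 + 5530*sqrt(5)/952181 ≈ 0.23755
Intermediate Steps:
K = 0 (K = 0**2 = 0)
G(n, y) = (-97 + n)*(n + y) (G(n, y) = (n + y)*(-97 + n) = (-97 + n)*(n + y))
(s(-1)*(-2765))/G(K - 1*116, sqrt(-68 + 113)) = ((2*(-1))*(-2765))/((0 - 1*116)**2 - 97*(0 - 1*116) - 97*sqrt(-68 + 113) + (0 - 1*116)*sqrt(-68 + 113)) = (-2*(-2765))/((0 - 116)**2 - 97*(0 - 116) - 291*sqrt(5) + (0 - 116)*sqrt(45)) = 5530/((-116)**2 - 97*(-116) - 291*sqrt(5) - 348*sqrt(5)) = 5530/(13456 + 11252 - 291*sqrt(5) - 348*sqrt(5)) = 5530/(24708 - 639*sqrt(5))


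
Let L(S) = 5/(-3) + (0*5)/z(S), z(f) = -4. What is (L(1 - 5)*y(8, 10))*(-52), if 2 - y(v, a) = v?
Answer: -520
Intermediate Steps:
y(v, a) = 2 - v
L(S) = -5/3 (L(S) = 5/(-3) + (0*5)/(-4) = 5*(-1/3) + 0*(-1/4) = -5/3 + 0 = -5/3)
(L(1 - 5)*y(8, 10))*(-52) = -5*(2 - 1*8)/3*(-52) = -5*(2 - 8)/3*(-52) = -5/3*(-6)*(-52) = 10*(-52) = -520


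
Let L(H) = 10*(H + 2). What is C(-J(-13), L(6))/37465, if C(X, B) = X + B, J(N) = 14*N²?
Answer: -18/295 ≈ -0.061017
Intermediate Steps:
L(H) = 20 + 10*H (L(H) = 10*(2 + H) = 20 + 10*H)
C(X, B) = B + X
C(-J(-13), L(6))/37465 = ((20 + 10*6) - 14*(-13)²)/37465 = ((20 + 60) - 14*169)*(1/37465) = (80 - 1*2366)*(1/37465) = (80 - 2366)*(1/37465) = -2286*1/37465 = -18/295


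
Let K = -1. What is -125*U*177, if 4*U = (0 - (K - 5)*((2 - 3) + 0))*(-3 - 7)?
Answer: -331875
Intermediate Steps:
U = 15 (U = ((0 - (-1 - 5)*((2 - 3) + 0))*(-3 - 7))/4 = ((0 - (-6)*(-1 + 0))*(-10))/4 = ((0 - (-6)*(-1))*(-10))/4 = ((0 - 1*6)*(-10))/4 = ((0 - 6)*(-10))/4 = (-6*(-10))/4 = (¼)*60 = 15)
-125*U*177 = -125*15*177 = -1875*177 = -331875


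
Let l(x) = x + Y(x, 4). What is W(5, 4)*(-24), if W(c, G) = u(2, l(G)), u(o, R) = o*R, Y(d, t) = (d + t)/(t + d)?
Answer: -240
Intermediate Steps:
Y(d, t) = 1 (Y(d, t) = (d + t)/(d + t) = 1)
l(x) = 1 + x (l(x) = x + 1 = 1 + x)
u(o, R) = R*o
W(c, G) = 2 + 2*G (W(c, G) = (1 + G)*2 = 2 + 2*G)
W(5, 4)*(-24) = (2 + 2*4)*(-24) = (2 + 8)*(-24) = 10*(-24) = -240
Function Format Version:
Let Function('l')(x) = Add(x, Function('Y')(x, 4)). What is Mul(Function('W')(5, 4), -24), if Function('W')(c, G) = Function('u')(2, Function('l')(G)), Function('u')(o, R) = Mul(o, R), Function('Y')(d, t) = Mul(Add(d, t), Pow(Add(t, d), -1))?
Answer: -240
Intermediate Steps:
Function('Y')(d, t) = 1 (Function('Y')(d, t) = Mul(Add(d, t), Pow(Add(d, t), -1)) = 1)
Function('l')(x) = Add(1, x) (Function('l')(x) = Add(x, 1) = Add(1, x))
Function('u')(o, R) = Mul(R, o)
Function('W')(c, G) = Add(2, Mul(2, G)) (Function('W')(c, G) = Mul(Add(1, G), 2) = Add(2, Mul(2, G)))
Mul(Function('W')(5, 4), -24) = Mul(Add(2, Mul(2, 4)), -24) = Mul(Add(2, 8), -24) = Mul(10, -24) = -240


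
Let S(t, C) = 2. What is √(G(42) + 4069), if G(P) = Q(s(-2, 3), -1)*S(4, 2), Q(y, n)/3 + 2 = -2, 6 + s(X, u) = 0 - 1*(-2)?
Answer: √4045 ≈ 63.600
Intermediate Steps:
s(X, u) = -4 (s(X, u) = -6 + (0 - 1*(-2)) = -6 + (0 + 2) = -6 + 2 = -4)
Q(y, n) = -12 (Q(y, n) = -6 + 3*(-2) = -6 - 6 = -12)
G(P) = -24 (G(P) = -12*2 = -24)
√(G(42) + 4069) = √(-24 + 4069) = √4045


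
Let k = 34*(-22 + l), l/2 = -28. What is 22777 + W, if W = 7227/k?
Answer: 20132459/884 ≈ 22774.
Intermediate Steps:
l = -56 (l = 2*(-28) = -56)
k = -2652 (k = 34*(-22 - 56) = 34*(-78) = -2652)
W = -2409/884 (W = 7227/(-2652) = 7227*(-1/2652) = -2409/884 ≈ -2.7251)
22777 + W = 22777 - 2409/884 = 20132459/884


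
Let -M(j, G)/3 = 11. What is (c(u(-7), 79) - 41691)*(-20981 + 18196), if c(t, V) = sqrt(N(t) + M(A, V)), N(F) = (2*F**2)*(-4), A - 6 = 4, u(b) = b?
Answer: 116109435 - 13925*I*sqrt(17) ≈ 1.1611e+8 - 57414.0*I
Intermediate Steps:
A = 10 (A = 6 + 4 = 10)
N(F) = -8*F**2
M(j, G) = -33 (M(j, G) = -3*11 = -33)
c(t, V) = sqrt(-33 - 8*t**2) (c(t, V) = sqrt(-8*t**2 - 33) = sqrt(-33 - 8*t**2))
(c(u(-7), 79) - 41691)*(-20981 + 18196) = (sqrt(-33 - 8*(-7)**2) - 41691)*(-20981 + 18196) = (sqrt(-33 - 8*49) - 41691)*(-2785) = (sqrt(-33 - 392) - 41691)*(-2785) = (sqrt(-425) - 41691)*(-2785) = (5*I*sqrt(17) - 41691)*(-2785) = (-41691 + 5*I*sqrt(17))*(-2785) = 116109435 - 13925*I*sqrt(17)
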